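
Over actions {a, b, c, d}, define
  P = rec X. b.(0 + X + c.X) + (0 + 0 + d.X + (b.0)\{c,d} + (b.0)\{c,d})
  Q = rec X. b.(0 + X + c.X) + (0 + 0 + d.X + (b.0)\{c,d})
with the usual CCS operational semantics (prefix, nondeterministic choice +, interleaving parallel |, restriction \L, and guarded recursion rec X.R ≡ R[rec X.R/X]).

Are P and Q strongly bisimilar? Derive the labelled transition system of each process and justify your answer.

P ~ Q

Reachable graph of P (3 states):
  u0 = rec X. b.(0 + X + c.X) + (0 + 0 + d.X + (b.0)\{c,d} + (b.0)\{c,d}) | -b-> u1, -b-> u2, -d-> u0
  u1 = 0 + (rec X. b.(0 + X + c.X) + (0 + 0 + d.X + (b.0)\{c,d} + (b.0)\{c,d})) + c.(rec X. b.(0 + X + c.X) + (0 + 0 + d.X + (b.0)\{c,d} + (b.0)\{c,d})) | -b-> u1, -b-> u2, -c-> u0, -d-> u0
  u2 = 0\{c,d} | (no moves)
Reachable graph of Q (3 states):
  v0 = rec X. b.(0 + X + c.X) + (0 + 0 + d.X + (b.0)\{c,d}) | -b-> v1, -b-> v2, -d-> v0
  v1 = 0 + (rec X. b.(0 + X + c.X) + (0 + 0 + d.X + (b.0)\{c,d})) + c.(rec X. b.(0 + X + c.X) + (0 + 0 + d.X + (b.0)\{c,d})) | -b-> v1, -b-> v2, -c-> v0, -d-> v0
  v2 = 0\{c,d} | (no moves)
Partition-refinement fixed point:
  B0 = {u0, v0}
  B1 = {u2, v2}
  B2 = {u1, v1}
u0 ∈ B0, v0 ∈ B0 → same block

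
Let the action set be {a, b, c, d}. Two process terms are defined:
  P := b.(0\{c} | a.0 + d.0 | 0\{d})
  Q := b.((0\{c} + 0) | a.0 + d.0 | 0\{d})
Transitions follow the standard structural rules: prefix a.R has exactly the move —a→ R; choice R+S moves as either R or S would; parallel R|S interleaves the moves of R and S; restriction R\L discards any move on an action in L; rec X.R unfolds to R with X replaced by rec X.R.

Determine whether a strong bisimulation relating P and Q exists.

Reachable graph of P (4 states):
  m0 = b.(0\{c} | a.0 + d.0 | 0\{d}) has moves =b=> m1
  m1 = 0\{c} | a.0 + d.0 | 0\{d} has moves =a=> m2, =d=> m3
  m2 = 0\{c} | 0 has moves ∅
  m3 = 0 | 0\{d} has moves ∅
Reachable graph of Q (4 states):
  n0 = b.((0\{c} + 0) | a.0 + d.0 | 0\{d}) has moves =b=> n1
  n1 = (0\{c} + 0) | a.0 + d.0 | 0\{d} has moves =a=> n2, =d=> n3
  n2 = (0\{c} + 0) | 0 has moves ∅
  n3 = 0 | 0\{d} has moves ∅
Bisimilarity quotient blocks:
  B0 = {m0, n0}
  B1 = {m1, n1}
  B2 = {m2, m3, n2, n3}
m0 ∈ B0, n0 ∈ B0 → same block

bisimilar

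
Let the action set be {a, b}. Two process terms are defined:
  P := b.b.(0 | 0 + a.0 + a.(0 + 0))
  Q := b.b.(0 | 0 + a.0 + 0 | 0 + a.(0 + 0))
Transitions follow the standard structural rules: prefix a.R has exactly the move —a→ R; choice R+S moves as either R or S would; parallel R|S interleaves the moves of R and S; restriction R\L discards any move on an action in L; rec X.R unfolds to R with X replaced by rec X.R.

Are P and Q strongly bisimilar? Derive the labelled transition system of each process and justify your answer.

YES

P's transition system — 5 states:
  u0 = b.b.(0 | 0 + a.0 + a.(0 + 0)) → -b-> u1
  u1 = b.(0 | 0 + a.0 + a.(0 + 0)) → -b-> u2
  u2 = 0 | 0 + a.0 + a.(0 + 0) → -a-> u3, -a-> u4
  u3 = 0 → deadlocked
  u4 = 0 + 0 → deadlocked
Q's transition system — 5 states:
  v0 = b.b.(0 | 0 + a.0 + 0 | 0 + a.(0 + 0)) → -b-> v1
  v1 = b.(0 | 0 + a.0 + 0 | 0 + a.(0 + 0)) → -b-> v2
  v2 = 0 | 0 + a.0 + 0 | 0 + a.(0 + 0) → -a-> v3, -a-> v4
  v3 = 0 → deadlocked
  v4 = 0 + 0 → deadlocked
Coarsest stable partition (strong bisimilarity classes):
  B0 = {u0, v0}
  B1 = {u1, v1}
  B2 = {u2, v2}
  B3 = {u3, u4, v3, v4}
u0 ∈ B0, v0 ∈ B0 → same block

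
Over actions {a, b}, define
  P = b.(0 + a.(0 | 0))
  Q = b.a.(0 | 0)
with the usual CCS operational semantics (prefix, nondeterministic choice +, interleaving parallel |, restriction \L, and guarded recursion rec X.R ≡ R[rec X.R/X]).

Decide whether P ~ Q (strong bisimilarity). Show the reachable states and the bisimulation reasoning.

LTS(P): 3 reachable states
  s0 = b.(0 + a.(0 | 0)) has moves -b-> s1
  s1 = 0 + a.(0 | 0) has moves -a-> s2
  s2 = 0 | 0 has moves ∅
LTS(Q): 3 reachable states
  t0 = b.a.(0 | 0) has moves -b-> t1
  t1 = a.(0 | 0) has moves -a-> t2
  t2 = 0 | 0 has moves ∅
Coarsest stable partition (strong bisimilarity classes):
  B0 = {s0, t0}
  B1 = {s1, t1}
  B2 = {s2, t2}
s0 ∈ B0, t0 ∈ B0 → same block

P ~ Q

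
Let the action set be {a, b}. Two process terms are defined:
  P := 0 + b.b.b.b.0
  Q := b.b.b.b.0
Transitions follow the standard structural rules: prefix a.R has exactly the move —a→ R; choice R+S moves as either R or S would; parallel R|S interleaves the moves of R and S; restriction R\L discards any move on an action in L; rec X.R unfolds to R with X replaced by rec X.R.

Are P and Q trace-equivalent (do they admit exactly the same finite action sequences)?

LTS(P): 5 reachable states
  m0 = 0 + b.b.b.b.0 → ··b··> m1
  m1 = b.b.b.0 → ··b··> m2
  m2 = b.b.0 → ··b··> m3
  m3 = b.0 → ··b··> m4
  m4 = 0 → (no moves)
LTS(Q): 5 reachable states
  n0 = b.b.b.b.0 → ··b··> n1
  n1 = b.b.b.0 → ··b··> n2
  n2 = b.b.0 → ··b··> n3
  n3 = b.0 → ··b··> n4
  n4 = 0 → (no moves)
Bisimilarity quotient blocks:
  B0 = {m0, n0}
  B1 = {m1, n1}
  B2 = {m2, n2}
  B3 = {m3, n3}
  B4 = {m4, n4}
m0 ∈ B0, n0 ∈ B0 → same block
Bisimilar ⇒ trace-equivalent.

trace-equivalent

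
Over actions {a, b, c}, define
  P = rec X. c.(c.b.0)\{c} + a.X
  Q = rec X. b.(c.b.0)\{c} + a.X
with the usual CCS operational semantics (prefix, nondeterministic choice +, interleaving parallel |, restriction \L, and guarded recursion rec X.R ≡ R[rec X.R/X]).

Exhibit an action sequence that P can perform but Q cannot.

c

LTS(P): 2 reachable states
  s0 = rec X. c.(c.b.0)\{c} + a.X → —a→ s0, —c→ s1
  s1 = (c.b.0)\{c} → deadlocked
LTS(Q): 2 reachable states
  t0 = rec X. b.(c.b.0)\{c} + a.X → —a→ t0, —b→ t1
  t1 = (c.b.0)\{c} → deadlocked
Run σ = ⟨c⟩ on P: start {s0}
  after c @ step 1: {s1}
  — P admits the full trace.
Run σ = ⟨c⟩ on Q: start {t0}
  after c @ step 1: ∅ (Q stuck)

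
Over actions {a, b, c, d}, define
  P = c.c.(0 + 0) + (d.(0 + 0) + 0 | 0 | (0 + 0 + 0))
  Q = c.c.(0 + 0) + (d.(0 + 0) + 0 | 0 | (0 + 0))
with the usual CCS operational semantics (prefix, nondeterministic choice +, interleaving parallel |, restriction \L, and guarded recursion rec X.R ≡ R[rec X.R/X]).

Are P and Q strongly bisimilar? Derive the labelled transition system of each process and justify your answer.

P ~ Q

Reachable graph of P (3 states):
  u0 = c.c.(0 + 0) + (d.(0 + 0) + 0 | 0 | (0 + 0 + 0)) :: =c=> u1, =d=> u2
  u1 = c.(0 + 0) :: =c=> u2
  u2 = 0 + 0 :: ·
Reachable graph of Q (3 states):
  v0 = c.c.(0 + 0) + (d.(0 + 0) + 0 | 0 | (0 + 0)) :: =c=> v1, =d=> v2
  v1 = c.(0 + 0) :: =c=> v2
  v2 = 0 + 0 :: ·
Coarsest stable partition (strong bisimilarity classes):
  B0 = {u0, v0}
  B1 = {u2, v2}
  B2 = {u1, v1}
u0 ∈ B0, v0 ∈ B0 → same block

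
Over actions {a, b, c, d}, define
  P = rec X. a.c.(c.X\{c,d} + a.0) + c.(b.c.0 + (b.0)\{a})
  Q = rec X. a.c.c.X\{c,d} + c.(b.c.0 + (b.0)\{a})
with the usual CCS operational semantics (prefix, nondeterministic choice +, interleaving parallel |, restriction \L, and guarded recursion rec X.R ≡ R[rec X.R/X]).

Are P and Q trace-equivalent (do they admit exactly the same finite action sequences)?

Reachable graph of P (9 states):
  p0 = rec X. a.c.(c.X\{c,d} + a.0) + c.(b.c.0 + (b.0)\{a}) :: --a--▸ p1, --c--▸ p2
  p1 = c.(c.(rec X. a.c.(c.X\{c,d} + a.0) + c.(b.c.0 + (b.0)\{a}))\{c,d} + a.0) :: --c--▸ p3
  p2 = b.c.0 + (b.0)\{a} :: --b--▸ p4, --b--▸ p5
  p3 = c.(rec X. a.c.(c.X\{c,d} + a.0) + c.(b.c.0 + (b.0)\{a}))\{c,d} + a.0 :: --a--▸ p6, --c--▸ p7
  p4 = 0\{a} :: ∅
  p5 = c.0 :: --c--▸ p6
  p6 = 0 :: ∅
  p7 = (rec X. a.c.(c.X\{c,d} + a.0) + c.(b.c.0 + (b.0)\{a}))\{c,d} :: --a--▸ p8
  p8 = (c.(c.(rec X. a.c.(c.X\{c,d} + a.0) + c.(b.c.0 + (b.0)\{a}))\{c,d} + a.0))\{c,d} :: ∅
Reachable graph of Q (9 states):
  q0 = rec X. a.c.c.X\{c,d} + c.(b.c.0 + (b.0)\{a}) :: --a--▸ q1, --c--▸ q2
  q1 = c.c.(rec X. a.c.c.X\{c,d} + c.(b.c.0 + (b.0)\{a}))\{c,d} :: --c--▸ q3
  q2 = b.c.0 + (b.0)\{a} :: --b--▸ q4, --b--▸ q5
  q3 = c.(rec X. a.c.c.X\{c,d} + c.(b.c.0 + (b.0)\{a}))\{c,d} :: --c--▸ q6
  q4 = 0\{a} :: ∅
  q5 = c.0 :: --c--▸ q7
  q6 = (rec X. a.c.c.X\{c,d} + c.(b.c.0 + (b.0)\{a}))\{c,d} :: --a--▸ q8
  q7 = 0 :: ∅
  q8 = (c.c.(rec X. a.c.c.X\{c,d} + c.(b.c.0 + (b.0)\{a}))\{c,d})\{c,d} :: ∅
Executing aca from P (initial set {p0}):
  [1] a ⇒ {p1}
  [2] c ⇒ {p3}
  [3] a ⇒ {p6}
  ✓ P
Executing aca from Q (initial set {q0}):
  [1] a ⇒ {q1}
  [2] c ⇒ {q3}
  [3] a ⇒ ∅ (Q stuck)

trace-distinct — witness ⟨aca⟩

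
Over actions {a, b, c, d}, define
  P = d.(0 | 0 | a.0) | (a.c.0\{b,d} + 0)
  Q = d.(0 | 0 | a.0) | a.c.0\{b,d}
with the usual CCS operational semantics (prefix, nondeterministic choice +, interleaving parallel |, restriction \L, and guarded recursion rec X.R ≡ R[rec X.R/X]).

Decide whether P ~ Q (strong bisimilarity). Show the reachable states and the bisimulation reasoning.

P ~ Q

P's transition system — 9 states:
  m0 = d.(0 | 0 | a.0) | (a.c.0\{b,d} + 0) :: —a→ m1, —d→ m2
  m1 = d.(0 | 0 | a.0) | c.0\{b,d} :: —c→ m3, —d→ m4
  m2 = 0 | 0 | a.0 | (a.c.0\{b,d} + 0) :: —a→ m4, —a→ m5
  m3 = d.(0 | 0 | a.0) | 0\{b,d} :: —d→ m6
  m4 = 0 | 0 | a.0 | c.0\{b,d} :: —a→ m7, —c→ m6
  m5 = 0 | 0 | 0 | (a.c.0\{b,d} + 0) :: —a→ m7
  m6 = 0 | 0 | a.0 | 0\{b,d} :: —a→ m8
  m7 = 0 | 0 | 0 | c.0\{b,d} :: —c→ m8
  m8 = 0 | 0 | 0 | 0\{b,d} :: ·
Q's transition system — 9 states:
  n0 = d.(0 | 0 | a.0) | a.c.0\{b,d} :: —a→ n1, —d→ n2
  n1 = d.(0 | 0 | a.0) | c.0\{b,d} :: —c→ n3, —d→ n4
  n2 = 0 | 0 | a.0 | a.c.0\{b,d} :: —a→ n4, —a→ n5
  n3 = d.(0 | 0 | a.0) | 0\{b,d} :: —d→ n6
  n4 = 0 | 0 | a.0 | c.0\{b,d} :: —a→ n7, —c→ n6
  n5 = 0 | 0 | 0 | a.c.0\{b,d} :: —a→ n7
  n6 = 0 | 0 | a.0 | 0\{b,d} :: —a→ n8
  n7 = 0 | 0 | 0 | c.0\{b,d} :: —c→ n8
  n8 = 0 | 0 | 0 | 0\{b,d} :: ·
Bisimilarity quotient blocks:
  B0 = {m0, n0}
  B1 = {m1, n1}
  B2 = {m3, n3}
  B3 = {m6, n6}
  B4 = {m8, n8}
  B5 = {m4, n4}
  B6 = {m7, n7}
  B7 = {m2, n2}
  B8 = {m5, n5}
m0 ∈ B0, n0 ∈ B0 → same block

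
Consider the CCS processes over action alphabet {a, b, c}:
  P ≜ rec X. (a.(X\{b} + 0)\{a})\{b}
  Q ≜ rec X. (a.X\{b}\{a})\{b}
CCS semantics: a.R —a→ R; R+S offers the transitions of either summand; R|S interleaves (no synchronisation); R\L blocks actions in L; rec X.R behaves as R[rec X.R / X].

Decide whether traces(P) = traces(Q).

LTS(P): 2 reachable states
  p0 = rec X. (a.(X\{b} + 0)\{a})\{b} | =a=> p1
  p1 = ((rec X. (a.(X\{b} + 0)\{a})\{b})\{b} + 0)\{a}\{b} | ∅
LTS(Q): 2 reachable states
  q0 = rec X. (a.X\{b}\{a})\{b} | =a=> q1
  q1 = (rec X. (a.X\{b}\{a})\{b})\{b}\{a}\{b} | ∅
Partition-refinement fixed point:
  B0 = {p0, q0}
  B1 = {p1, q1}
p0 ∈ B0, q0 ∈ B0 → same block
Bisimilar ⇒ trace-equivalent.

YES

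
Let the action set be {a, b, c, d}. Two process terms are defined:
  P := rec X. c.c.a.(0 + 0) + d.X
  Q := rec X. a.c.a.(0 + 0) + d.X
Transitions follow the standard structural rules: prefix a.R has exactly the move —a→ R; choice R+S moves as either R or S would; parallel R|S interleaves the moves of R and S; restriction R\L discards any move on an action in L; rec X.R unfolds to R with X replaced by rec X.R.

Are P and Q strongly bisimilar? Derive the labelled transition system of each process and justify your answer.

P's transition system — 4 states:
  s0 = rec X. c.c.a.(0 + 0) + d.X has moves —c→ s1, —d→ s0
  s1 = c.a.(0 + 0) has moves —c→ s2
  s2 = a.(0 + 0) has moves —a→ s3
  s3 = 0 + 0 has moves stopped
Q's transition system — 4 states:
  t0 = rec X. a.c.a.(0 + 0) + d.X has moves —a→ t1, —d→ t0
  t1 = c.a.(0 + 0) has moves —c→ t2
  t2 = a.(0 + 0) has moves —a→ t3
  t3 = 0 + 0 has moves stopped
Coarsest stable partition (strong bisimilarity classes):
  B0 = {s0}
  B1 = {s1, t1}
  B2 = {s2, t2}
  B3 = {s3, t3}
  B4 = {t0}
s0 ∈ B0, t0 ∈ B4 → different blocks

not bisimilar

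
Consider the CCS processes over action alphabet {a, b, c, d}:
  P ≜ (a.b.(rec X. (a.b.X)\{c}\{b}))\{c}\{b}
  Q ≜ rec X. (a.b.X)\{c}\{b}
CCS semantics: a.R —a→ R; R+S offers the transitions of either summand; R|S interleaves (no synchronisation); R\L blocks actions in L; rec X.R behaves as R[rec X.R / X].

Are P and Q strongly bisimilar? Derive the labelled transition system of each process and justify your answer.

Reachable graph of P (2 states):
  p0 = (a.b.(rec X. (a.b.X)\{c}\{b}))\{c}\{b} | —a→ p1
  p1 = (b.(rec X. (a.b.X)\{c}\{b}))\{c}\{b} | (no moves)
Reachable graph of Q (2 states):
  q0 = rec X. (a.b.X)\{c}\{b} | —a→ q1
  q1 = (b.(rec X. (a.b.X)\{c}\{b}))\{c}\{b} | (no moves)
Partition-refinement fixed point:
  B0 = {p0, q0}
  B1 = {p1, q1}
p0 ∈ B0, q0 ∈ B0 → same block

bisimilar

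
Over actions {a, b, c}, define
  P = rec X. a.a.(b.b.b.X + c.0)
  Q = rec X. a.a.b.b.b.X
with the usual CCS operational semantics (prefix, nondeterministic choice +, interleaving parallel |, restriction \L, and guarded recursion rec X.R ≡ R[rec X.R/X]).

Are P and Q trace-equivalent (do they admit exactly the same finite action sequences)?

traces(P) ≠ traces(Q) — witness ⟨aac⟩

Reachable graph of P (6 states):
  u0 = rec X. a.a.(b.b.b.X + c.0) | -a-> u1
  u1 = a.(b.b.b.(rec X. a.a.(b.b.b.X + c.0)) + c.0) | -a-> u2
  u2 = b.b.b.(rec X. a.a.(b.b.b.X + c.0)) + c.0 | -b-> u3, -c-> u4
  u3 = b.b.(rec X. a.a.(b.b.b.X + c.0)) | -b-> u5
  u4 = 0 | ∅
  u5 = b.(rec X. a.a.(b.b.b.X + c.0)) | -b-> u0
Reachable graph of Q (5 states):
  v0 = rec X. a.a.b.b.b.X | -a-> v1
  v1 = a.b.b.b.(rec X. a.a.b.b.b.X) | -a-> v2
  v2 = b.b.b.(rec X. a.a.b.b.b.X) | -b-> v3
  v3 = b.b.(rec X. a.a.b.b.b.X) | -b-> v4
  v4 = b.(rec X. a.a.b.b.b.X) | -b-> v0
Run σ = ⟨aac⟩ on P: start {u0}
  step 1 (a): {u1}
  step 2 (a): {u2}
  step 3 (c): {u4}
  — P admits the full trace.
Run σ = ⟨aac⟩ on Q: start {v0}
  step 1 (a): {v1}
  step 2 (a): {v2}
  step 3 (c): ∅ (Q stuck)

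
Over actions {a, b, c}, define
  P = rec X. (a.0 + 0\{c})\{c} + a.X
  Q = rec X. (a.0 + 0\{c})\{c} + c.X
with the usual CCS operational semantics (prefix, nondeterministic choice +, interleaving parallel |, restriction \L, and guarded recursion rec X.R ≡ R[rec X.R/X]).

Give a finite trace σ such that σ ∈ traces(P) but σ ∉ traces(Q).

P's transition system — 2 states:
  m0 = rec X. (a.0 + 0\{c})\{c} + a.X :: --a--▸ m0, --a--▸ m1
  m1 = 0\{c} :: stopped
Q's transition system — 2 states:
  n0 = rec X. (a.0 + 0\{c})\{c} + c.X :: --a--▸ n1, --c--▸ n0
  n1 = 0\{c} :: stopped
Run σ = ⟨aa⟩ on P: start {m0}
  [1] a ⇒ {m0, m1}
  [2] a ⇒ {m0, m1}
  — P admits the full trace.
Run σ = ⟨aa⟩ on Q: start {n0}
  [1] a ⇒ {n1}
  [2] a ⇒ ∅  — Q cannot continue

aa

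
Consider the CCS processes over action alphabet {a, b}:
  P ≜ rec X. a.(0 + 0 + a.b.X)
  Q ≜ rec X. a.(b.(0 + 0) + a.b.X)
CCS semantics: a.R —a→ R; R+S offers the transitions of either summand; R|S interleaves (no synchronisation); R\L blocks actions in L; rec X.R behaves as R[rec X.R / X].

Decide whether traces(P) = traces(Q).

NO — witness ⟨ab⟩

P's transition system — 3 states:
  u0 = rec X. a.(0 + 0 + a.b.X) :: --a--▸ u1
  u1 = 0 + 0 + a.b.(rec X. a.(0 + 0 + a.b.X)) :: --a--▸ u2
  u2 = b.(rec X. a.(0 + 0 + a.b.X)) :: --b--▸ u0
Q's transition system — 4 states:
  v0 = rec X. a.(b.(0 + 0) + a.b.X) :: --a--▸ v1
  v1 = b.(0 + 0) + a.b.(rec X. a.(b.(0 + 0) + a.b.X)) :: --a--▸ v2, --b--▸ v3
  v2 = b.(rec X. a.(b.(0 + 0) + a.b.X)) :: --b--▸ v0
  v3 = 0 + 0 :: ·
Run σ = ⟨ab⟩ on Q: start {v0}
  [1] a ⇒ {v1}
  [2] b ⇒ {v3}
  Q completes σ.
Run σ = ⟨ab⟩ on P: start {u0}
  [1] a ⇒ {u1}
  [2] b ⇒ no successor for P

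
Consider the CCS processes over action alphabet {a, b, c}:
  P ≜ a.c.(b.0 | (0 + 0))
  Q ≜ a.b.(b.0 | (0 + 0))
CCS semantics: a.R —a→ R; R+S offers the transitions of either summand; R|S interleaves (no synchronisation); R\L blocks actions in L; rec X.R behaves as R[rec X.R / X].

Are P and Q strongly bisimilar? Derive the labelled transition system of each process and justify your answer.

not bisimilar

LTS(P): 4 reachable states
  u0 = a.c.(b.0 | (0 + 0)) has moves --a--▸ u1
  u1 = c.(b.0 | (0 + 0)) has moves --c--▸ u2
  u2 = b.0 | (0 + 0) has moves --b--▸ u3
  u3 = 0 | (0 + 0) has moves ∅
LTS(Q): 4 reachable states
  v0 = a.b.(b.0 | (0 + 0)) has moves --a--▸ v1
  v1 = b.(b.0 | (0 + 0)) has moves --b--▸ v2
  v2 = b.0 | (0 + 0) has moves --b--▸ v3
  v3 = 0 | (0 + 0) has moves ∅
Bisimilarity quotient blocks:
  B0 = {u0}
  B1 = {u1}
  B2 = {u2, v2}
  B3 = {u3, v3}
  B4 = {v0}
  B5 = {v1}
u0 ∈ B0, v0 ∈ B4 → different blocks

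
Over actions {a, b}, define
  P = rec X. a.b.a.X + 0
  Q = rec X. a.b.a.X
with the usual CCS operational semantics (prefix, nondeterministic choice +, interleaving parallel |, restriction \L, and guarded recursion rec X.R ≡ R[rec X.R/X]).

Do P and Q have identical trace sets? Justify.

trace-equivalent

Reachable graph of P (3 states):
  s0 = rec X. a.b.a.X + 0 → -a-> s1
  s1 = b.a.(rec X. a.b.a.X + 0) → -b-> s2
  s2 = a.(rec X. a.b.a.X + 0) → -a-> s0
Reachable graph of Q (3 states):
  t0 = rec X. a.b.a.X → -a-> t1
  t1 = b.a.(rec X. a.b.a.X) → -b-> t2
  t2 = a.(rec X. a.b.a.X) → -a-> t0
Partition-refinement fixed point:
  B0 = {s0, t0}
  B1 = {s1, t1}
  B2 = {s2, t2}
s0 ∈ B0, t0 ∈ B0 → same block
Bisimilar ⇒ trace-equivalent.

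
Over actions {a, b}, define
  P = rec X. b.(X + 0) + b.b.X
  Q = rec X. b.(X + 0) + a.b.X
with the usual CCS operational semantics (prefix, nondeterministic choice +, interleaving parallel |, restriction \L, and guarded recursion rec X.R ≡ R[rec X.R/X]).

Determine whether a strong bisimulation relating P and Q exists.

LTS(P): 3 reachable states
  u0 = rec X. b.(X + 0) + b.b.X :: —b→ u1, —b→ u2
  u1 = (rec X. b.(X + 0) + b.b.X) + 0 :: —b→ u1, —b→ u2
  u2 = b.(rec X. b.(X + 0) + b.b.X) :: —b→ u0
LTS(Q): 3 reachable states
  v0 = rec X. b.(X + 0) + a.b.X :: —a→ v1, —b→ v2
  v1 = b.(rec X. b.(X + 0) + a.b.X) :: —b→ v0
  v2 = (rec X. b.(X + 0) + a.b.X) + 0 :: —a→ v1, —b→ v2
Coarsest stable partition (strong bisimilarity classes):
  B0 = {u0, u1, u2}
  B1 = {v0, v2}
  B2 = {v1}
u0 ∈ B0, v0 ∈ B1 → different blocks

NO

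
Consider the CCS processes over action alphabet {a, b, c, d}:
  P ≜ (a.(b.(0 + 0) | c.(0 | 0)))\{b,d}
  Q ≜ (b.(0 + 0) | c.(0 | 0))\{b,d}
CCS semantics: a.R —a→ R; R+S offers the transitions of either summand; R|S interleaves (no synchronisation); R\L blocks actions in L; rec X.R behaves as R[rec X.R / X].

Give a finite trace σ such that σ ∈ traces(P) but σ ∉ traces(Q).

Reachable graph of P (3 states):
  s0 = (a.(b.(0 + 0) | c.(0 | 0)))\{b,d} :: =a=> s1
  s1 = (b.(0 + 0) | c.(0 | 0))\{b,d} :: =c=> s2
  s2 = (b.(0 + 0) | (0 | 0))\{b,d} :: ∅
Reachable graph of Q (2 states):
  t0 = (b.(0 + 0) | c.(0 | 0))\{b,d} :: =c=> t1
  t1 = (b.(0 + 0) | (0 | 0))\{b,d} :: ∅
Run σ = ⟨a⟩ on P: start {s0}
  after a @ step 1: {s1}
  ✓ P
Run σ = ⟨a⟩ on Q: start {t0}
  after a @ step 1: no successor for Q

a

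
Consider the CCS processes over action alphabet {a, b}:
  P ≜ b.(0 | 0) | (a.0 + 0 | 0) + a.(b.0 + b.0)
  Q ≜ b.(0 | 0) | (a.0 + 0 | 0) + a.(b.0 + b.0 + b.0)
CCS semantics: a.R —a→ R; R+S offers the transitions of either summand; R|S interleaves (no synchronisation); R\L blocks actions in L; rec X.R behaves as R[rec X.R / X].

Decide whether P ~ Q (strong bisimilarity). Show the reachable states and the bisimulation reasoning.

P ~ Q

LTS(P): 6 reachable states
  p0 = b.(0 | 0) | (a.0 + 0 | 0) + a.(b.0 + b.0) :: --a--▸ p1, --a--▸ p2, --b--▸ p3
  p1 = b.(0 | 0) | 0 :: --b--▸ p4
  p2 = b.0 + b.0 :: --b--▸ p5
  p3 = 0 | 0 | (a.0 + 0 | 0) :: --a--▸ p4
  p4 = 0 | 0 | 0 :: deadlocked
  p5 = 0 :: deadlocked
LTS(Q): 6 reachable states
  q0 = b.(0 | 0) | (a.0 + 0 | 0) + a.(b.0 + b.0 + b.0) :: --a--▸ q1, --a--▸ q2, --b--▸ q3
  q1 = b.(0 | 0) | 0 :: --b--▸ q4
  q2 = b.0 + b.0 + b.0 :: --b--▸ q5
  q3 = 0 | 0 | (a.0 + 0 | 0) :: --a--▸ q4
  q4 = 0 | 0 | 0 :: deadlocked
  q5 = 0 :: deadlocked
Partition-refinement fixed point:
  B0 = {p0, q0}
  B1 = {p1, p2, q1, q2}
  B2 = {p4, p5, q4, q5}
  B3 = {p3, q3}
p0 ∈ B0, q0 ∈ B0 → same block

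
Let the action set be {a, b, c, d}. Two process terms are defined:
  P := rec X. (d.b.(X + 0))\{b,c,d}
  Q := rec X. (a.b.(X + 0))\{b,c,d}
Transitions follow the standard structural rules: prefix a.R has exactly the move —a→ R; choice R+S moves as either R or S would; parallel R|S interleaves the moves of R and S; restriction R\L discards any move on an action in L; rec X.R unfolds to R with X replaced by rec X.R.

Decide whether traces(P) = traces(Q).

P's transition system — 1 states:
  p0 = rec X. (d.b.(X + 0))\{b,c,d} :: ·
Q's transition system — 2 states:
  q0 = rec X. (a.b.(X + 0))\{b,c,d} :: -a-> q1
  q1 = (b.((rec X. (a.b.(X + 0))\{b,c,d}) + 0))\{b,c,d} :: ·
Executing a from Q (initial set {q0}):
  step 1 (a): {q1}
  Q completes σ.
Executing a from P (initial set {p0}):
  step 1 (a): ∅ (P stuck)

NO — witness ⟨a⟩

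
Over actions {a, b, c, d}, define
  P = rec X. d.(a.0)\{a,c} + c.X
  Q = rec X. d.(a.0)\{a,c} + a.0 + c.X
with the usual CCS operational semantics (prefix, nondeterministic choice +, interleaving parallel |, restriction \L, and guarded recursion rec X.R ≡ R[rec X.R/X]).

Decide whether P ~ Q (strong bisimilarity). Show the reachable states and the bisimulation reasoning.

not bisimilar

P's transition system — 2 states:
  m0 = rec X. d.(a.0)\{a,c} + c.X ⊢ -c-> m0, -d-> m1
  m1 = (a.0)\{a,c} ⊢ deadlocked
Q's transition system — 3 states:
  n0 = rec X. d.(a.0)\{a,c} + a.0 + c.X ⊢ -a-> n1, -c-> n0, -d-> n2
  n1 = 0 ⊢ deadlocked
  n2 = (a.0)\{a,c} ⊢ deadlocked
Bisimilarity quotient blocks:
  B0 = {m0}
  B1 = {m1, n1, n2}
  B2 = {n0}
m0 ∈ B0, n0 ∈ B2 → different blocks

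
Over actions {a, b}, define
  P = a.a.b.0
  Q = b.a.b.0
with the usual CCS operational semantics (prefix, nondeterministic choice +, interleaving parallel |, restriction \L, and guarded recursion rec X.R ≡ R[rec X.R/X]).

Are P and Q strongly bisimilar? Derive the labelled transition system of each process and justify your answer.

P's transition system — 4 states:
  u0 = a.a.b.0 has moves —a→ u1
  u1 = a.b.0 has moves —a→ u2
  u2 = b.0 has moves —b→ u3
  u3 = 0 has moves deadlocked
Q's transition system — 4 states:
  v0 = b.a.b.0 has moves —b→ v1
  v1 = a.b.0 has moves —a→ v2
  v2 = b.0 has moves —b→ v3
  v3 = 0 has moves deadlocked
Partition-refinement fixed point:
  B0 = {u0}
  B1 = {u1, v1}
  B2 = {u2, v2}
  B3 = {u3, v3}
  B4 = {v0}
u0 ∈ B0, v0 ∈ B4 → different blocks

NO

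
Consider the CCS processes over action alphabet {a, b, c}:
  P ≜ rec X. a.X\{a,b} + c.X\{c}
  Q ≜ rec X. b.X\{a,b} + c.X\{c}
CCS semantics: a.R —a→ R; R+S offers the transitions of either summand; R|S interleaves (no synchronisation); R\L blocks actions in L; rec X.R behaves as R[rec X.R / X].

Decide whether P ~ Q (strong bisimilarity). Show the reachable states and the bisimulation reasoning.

Reachable graph of P (5 states):
  u0 = rec X. a.X\{a,b} + c.X\{c} → -a-> u1, -c-> u2
  u1 = (rec X. a.X\{a,b} + c.X\{c})\{a,b} → -c-> u3
  u2 = (rec X. a.X\{a,b} + c.X\{c})\{c} → -a-> u4
  u3 = (rec X. a.X\{a,b} + c.X\{c})\{c}\{a,b} → deadlocked
  u4 = (rec X. a.X\{a,b} + c.X\{c})\{a,b}\{c} → deadlocked
Reachable graph of Q (5 states):
  v0 = rec X. b.X\{a,b} + c.X\{c} → -b-> v1, -c-> v2
  v1 = (rec X. b.X\{a,b} + c.X\{c})\{a,b} → -c-> v3
  v2 = (rec X. b.X\{a,b} + c.X\{c})\{c} → -b-> v4
  v3 = (rec X. b.X\{a,b} + c.X\{c})\{c}\{a,b} → deadlocked
  v4 = (rec X. b.X\{a,b} + c.X\{c})\{a,b}\{c} → deadlocked
Coarsest stable partition (strong bisimilarity classes):
  B0 = {u0}
  B1 = {u1, v1}
  B2 = {u3, u4, v3, v4}
  B3 = {u2}
  B4 = {v0}
  B5 = {v2}
u0 ∈ B0, v0 ∈ B4 → different blocks

P ≁ Q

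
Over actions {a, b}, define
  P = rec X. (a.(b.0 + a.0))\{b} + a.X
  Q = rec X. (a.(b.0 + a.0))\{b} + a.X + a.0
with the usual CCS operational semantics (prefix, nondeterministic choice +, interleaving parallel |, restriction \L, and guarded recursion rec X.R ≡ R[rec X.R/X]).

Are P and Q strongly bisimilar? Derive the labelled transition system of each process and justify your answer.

LTS(P): 3 reachable states
  p0 = rec X. (a.(b.0 + a.0))\{b} + a.X has moves -a-> p0, -a-> p1
  p1 = (b.0 + a.0)\{b} has moves -a-> p2
  p2 = 0\{b} has moves (no moves)
LTS(Q): 4 reachable states
  q0 = rec X. (a.(b.0 + a.0))\{b} + a.X + a.0 has moves -a-> q0, -a-> q1, -a-> q2
  q1 = (b.0 + a.0)\{b} has moves -a-> q3
  q2 = 0 has moves (no moves)
  q3 = 0\{b} has moves (no moves)
Bisimilarity quotient blocks:
  B0 = {p0}
  B1 = {p1, q1}
  B2 = {p2, q2, q3}
  B3 = {q0}
p0 ∈ B0, q0 ∈ B3 → different blocks

NO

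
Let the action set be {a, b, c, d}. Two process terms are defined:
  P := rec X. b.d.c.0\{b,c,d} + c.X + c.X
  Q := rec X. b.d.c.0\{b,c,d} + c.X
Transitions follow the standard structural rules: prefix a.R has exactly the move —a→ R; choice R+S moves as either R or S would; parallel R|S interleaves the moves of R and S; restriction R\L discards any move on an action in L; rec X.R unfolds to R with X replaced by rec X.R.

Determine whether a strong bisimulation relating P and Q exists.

P ~ Q

Reachable graph of P (4 states):
  p0 = rec X. b.d.c.0\{b,c,d} + c.X + c.X has moves —b→ p1, —c→ p0
  p1 = d.c.0\{b,c,d} has moves —d→ p2
  p2 = c.0\{b,c,d} has moves —c→ p3
  p3 = 0\{b,c,d} has moves deadlocked
Reachable graph of Q (4 states):
  q0 = rec X. b.d.c.0\{b,c,d} + c.X has moves —b→ q1, —c→ q0
  q1 = d.c.0\{b,c,d} has moves —d→ q2
  q2 = c.0\{b,c,d} has moves —c→ q3
  q3 = 0\{b,c,d} has moves deadlocked
Bisimilarity quotient blocks:
  B0 = {p0, q0}
  B1 = {p1, q1}
  B2 = {p2, q2}
  B3 = {p3, q3}
p0 ∈ B0, q0 ∈ B0 → same block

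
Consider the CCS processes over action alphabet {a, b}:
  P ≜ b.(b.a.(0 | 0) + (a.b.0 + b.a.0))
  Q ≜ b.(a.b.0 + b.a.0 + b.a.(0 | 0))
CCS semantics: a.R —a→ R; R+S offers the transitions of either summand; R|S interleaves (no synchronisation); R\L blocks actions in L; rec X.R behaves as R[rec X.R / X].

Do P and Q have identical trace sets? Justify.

P's transition system — 7 states:
  s0 = b.(b.a.(0 | 0) + (a.b.0 + b.a.0)) :: —b→ s1
  s1 = b.a.(0 | 0) + (a.b.0 + b.a.0) :: —a→ s2, —b→ s3, —b→ s4
  s2 = b.0 :: —b→ s5
  s3 = a.(0 | 0) :: —a→ s6
  s4 = a.0 :: —a→ s5
  s5 = 0 :: ∅
  s6 = 0 | 0 :: ∅
Q's transition system — 7 states:
  t0 = b.(a.b.0 + b.a.0 + b.a.(0 | 0)) :: —b→ t1
  t1 = a.b.0 + b.a.0 + b.a.(0 | 0) :: —a→ t2, —b→ t3, —b→ t4
  t2 = b.0 :: —b→ t5
  t3 = a.(0 | 0) :: —a→ t6
  t4 = a.0 :: —a→ t5
  t5 = 0 :: ∅
  t6 = 0 | 0 :: ∅
Coarsest stable partition (strong bisimilarity classes):
  B0 = {s0, t0}
  B1 = {s1, t1}
  B2 = {s2, t2}
  B3 = {s5, s6, t5, t6}
  B4 = {s3, s4, t3, t4}
s0 ∈ B0, t0 ∈ B0 → same block
Bisimilar ⇒ trace-equivalent.

trace-equivalent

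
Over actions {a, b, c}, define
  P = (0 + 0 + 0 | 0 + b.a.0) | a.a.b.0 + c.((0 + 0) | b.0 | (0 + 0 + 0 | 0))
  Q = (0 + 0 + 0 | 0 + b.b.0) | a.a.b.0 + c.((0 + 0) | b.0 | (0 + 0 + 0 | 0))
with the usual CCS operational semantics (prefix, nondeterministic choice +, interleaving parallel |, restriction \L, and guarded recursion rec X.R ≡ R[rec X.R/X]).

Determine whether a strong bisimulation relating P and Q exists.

NO

P's transition system — 14 states:
  u0 = (0 + 0 + 0 | 0 + b.a.0) | a.a.b.0 + c.((0 + 0) | b.0 | (0 + 0 + 0 | 0)) → -a-> u1, -b-> u2, -c-> u3
  u1 = (0 + 0 + 0 | 0 + b.a.0) | a.b.0 → -a-> u4, -b-> u5
  u2 = a.0 | a.a.b.0 → -a-> u5, -a-> u6
  u3 = (0 + 0) | b.0 | (0 + 0 + 0 | 0) → -b-> u7
  u4 = (0 + 0 + 0 | 0 + b.a.0) | b.0 → -b-> u8, -b-> u9
  u5 = a.0 | a.b.0 → -a-> u10, -a-> u9
  u6 = 0 | a.a.b.0 → -a-> u10
  u7 = (0 + 0) | 0 | (0 + 0 + 0 | 0) → stopped
  u8 = (0 + 0 + 0 | 0 + b.a.0) | 0 → -b-> u11
  u9 = a.0 | b.0 → -a-> u12, -b-> u11
  u10 = 0 | a.b.0 → -a-> u12
  u11 = a.0 | 0 → -a-> u13
  u12 = 0 | b.0 → -b-> u13
  u13 = 0 | 0 → stopped
Q's transition system — 14 states:
  v0 = (0 + 0 + 0 | 0 + b.b.0) | a.a.b.0 + c.((0 + 0) | b.0 | (0 + 0 + 0 | 0)) → -a-> v1, -b-> v2, -c-> v3
  v1 = (0 + 0 + 0 | 0 + b.b.0) | a.b.0 → -a-> v4, -b-> v5
  v2 = b.0 | a.a.b.0 → -a-> v5, -b-> v6
  v3 = (0 + 0) | b.0 | (0 + 0 + 0 | 0) → -b-> v7
  v4 = (0 + 0 + 0 | 0 + b.b.0) | b.0 → -b-> v8, -b-> v9
  v5 = b.0 | a.b.0 → -a-> v9, -b-> v10
  v6 = 0 | a.a.b.0 → -a-> v10
  v7 = (0 + 0) | 0 | (0 + 0 + 0 | 0) → stopped
  v8 = (0 + 0 + 0 | 0 + b.b.0) | 0 → -b-> v11
  v9 = b.0 | b.0 → -b-> v11, -b-> v12
  v10 = 0 | a.b.0 → -a-> v12
  v11 = b.0 | 0 → -b-> v13
  v12 = 0 | b.0 → -b-> v13
  v13 = 0 | 0 → stopped
Bisimilarity quotient blocks:
  B0 = {u0}
  B1 = {u12, u3, v11, v12, v3}
  B2 = {u13, u7, v13, v7}
  B3 = {u1}
  B4 = {u5}
  B5 = {u9}
  B6 = {u11}
  B7 = {u10, v10}
  B8 = {u4}
  B9 = {u8}
  B10 = {u2}
  B11 = {u6, v6}
  B12 = {v0}
  B13 = {v2}
  B14 = {v5}
  B15 = {v8, v9}
  B16 = {v1}
  B17 = {v4}
u0 ∈ B0, v0 ∈ B12 → different blocks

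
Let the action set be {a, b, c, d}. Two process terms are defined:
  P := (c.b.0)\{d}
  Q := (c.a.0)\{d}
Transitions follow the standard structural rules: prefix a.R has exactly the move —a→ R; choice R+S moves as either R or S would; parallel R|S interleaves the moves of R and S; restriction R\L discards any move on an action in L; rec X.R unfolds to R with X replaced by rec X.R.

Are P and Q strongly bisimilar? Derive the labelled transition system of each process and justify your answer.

not bisimilar

P's transition system — 3 states:
  p0 = (c.b.0)\{d} → --c--▸ p1
  p1 = (b.0)\{d} → --b--▸ p2
  p2 = 0\{d} → (no moves)
Q's transition system — 3 states:
  q0 = (c.a.0)\{d} → --c--▸ q1
  q1 = (a.0)\{d} → --a--▸ q2
  q2 = 0\{d} → (no moves)
Partition-refinement fixed point:
  B0 = {p0}
  B1 = {p1}
  B2 = {p2, q2}
  B3 = {q0}
  B4 = {q1}
p0 ∈ B0, q0 ∈ B3 → different blocks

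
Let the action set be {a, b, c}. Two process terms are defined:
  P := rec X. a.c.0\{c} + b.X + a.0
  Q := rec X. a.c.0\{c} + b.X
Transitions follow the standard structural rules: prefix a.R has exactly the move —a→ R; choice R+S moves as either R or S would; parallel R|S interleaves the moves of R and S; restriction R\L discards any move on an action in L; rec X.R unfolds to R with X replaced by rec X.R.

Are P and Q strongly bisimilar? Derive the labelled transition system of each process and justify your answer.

P's transition system — 4 states:
  m0 = rec X. a.c.0\{c} + b.X + a.0 | =a=> m1, =a=> m2, =b=> m0
  m1 = 0 | deadlocked
  m2 = c.0\{c} | =c=> m3
  m3 = 0\{c} | deadlocked
Q's transition system — 3 states:
  n0 = rec X. a.c.0\{c} + b.X | =a=> n1, =b=> n0
  n1 = c.0\{c} | =c=> n2
  n2 = 0\{c} | deadlocked
Bisimilarity quotient blocks:
  B0 = {m0}
  B1 = {m1, m3, n2}
  B2 = {m2, n1}
  B3 = {n0}
m0 ∈ B0, n0 ∈ B3 → different blocks

not bisimilar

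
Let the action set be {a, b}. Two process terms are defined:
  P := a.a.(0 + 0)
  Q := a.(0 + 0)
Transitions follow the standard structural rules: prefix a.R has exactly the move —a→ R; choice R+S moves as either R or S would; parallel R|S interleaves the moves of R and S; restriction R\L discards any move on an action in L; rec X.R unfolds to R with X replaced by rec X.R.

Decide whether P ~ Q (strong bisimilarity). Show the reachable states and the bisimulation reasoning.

Reachable graph of P (3 states):
  s0 = a.a.(0 + 0) | --a--▸ s1
  s1 = a.(0 + 0) | --a--▸ s2
  s2 = 0 + 0 | (no moves)
Reachable graph of Q (2 states):
  t0 = a.(0 + 0) | --a--▸ t1
  t1 = 0 + 0 | (no moves)
Partition-refinement fixed point:
  B0 = {s0}
  B1 = {s1, t0}
  B2 = {s2, t1}
s0 ∈ B0, t0 ∈ B1 → different blocks

P ≁ Q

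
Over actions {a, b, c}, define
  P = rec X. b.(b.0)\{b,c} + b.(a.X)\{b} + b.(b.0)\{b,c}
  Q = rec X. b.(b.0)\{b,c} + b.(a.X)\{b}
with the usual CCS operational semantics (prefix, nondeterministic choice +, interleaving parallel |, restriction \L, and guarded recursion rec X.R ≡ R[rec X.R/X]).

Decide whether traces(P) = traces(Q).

trace-equivalent

Reachable graph of P (4 states):
  p0 = rec X. b.(b.0)\{b,c} + b.(a.X)\{b} + b.(b.0)\{b,c} :: ··b··> p1, ··b··> p2
  p1 = (a.(rec X. b.(b.0)\{b,c} + b.(a.X)\{b} + b.(b.0)\{b,c}))\{b} :: ··a··> p3
  p2 = (b.0)\{b,c} :: ∅
  p3 = (rec X. b.(b.0)\{b,c} + b.(a.X)\{b} + b.(b.0)\{b,c})\{b} :: ∅
Reachable graph of Q (4 states):
  q0 = rec X. b.(b.0)\{b,c} + b.(a.X)\{b} :: ··b··> q1, ··b··> q2
  q1 = (a.(rec X. b.(b.0)\{b,c} + b.(a.X)\{b}))\{b} :: ··a··> q3
  q2 = (b.0)\{b,c} :: ∅
  q3 = (rec X. b.(b.0)\{b,c} + b.(a.X)\{b})\{b} :: ∅
Coarsest stable partition (strong bisimilarity classes):
  B0 = {p0, q0}
  B1 = {p2, p3, q2, q3}
  B2 = {p1, q1}
p0 ∈ B0, q0 ∈ B0 → same block
Bisimilar ⇒ trace-equivalent.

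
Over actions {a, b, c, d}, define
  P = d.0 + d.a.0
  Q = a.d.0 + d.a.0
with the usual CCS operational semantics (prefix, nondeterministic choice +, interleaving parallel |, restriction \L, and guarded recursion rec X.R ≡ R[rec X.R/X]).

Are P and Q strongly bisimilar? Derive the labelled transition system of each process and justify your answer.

LTS(P): 3 reachable states
  u0 = d.0 + d.a.0 | --d--▸ u1, --d--▸ u2
  u1 = 0 | ·
  u2 = a.0 | --a--▸ u1
LTS(Q): 4 reachable states
  v0 = a.d.0 + d.a.0 | --a--▸ v1, --d--▸ v2
  v1 = d.0 | --d--▸ v3
  v2 = a.0 | --a--▸ v3
  v3 = 0 | ·
Bisimilarity quotient blocks:
  B0 = {u0}
  B1 = {u2, v2}
  B2 = {u1, v3}
  B3 = {v0}
  B4 = {v1}
u0 ∈ B0, v0 ∈ B3 → different blocks

NO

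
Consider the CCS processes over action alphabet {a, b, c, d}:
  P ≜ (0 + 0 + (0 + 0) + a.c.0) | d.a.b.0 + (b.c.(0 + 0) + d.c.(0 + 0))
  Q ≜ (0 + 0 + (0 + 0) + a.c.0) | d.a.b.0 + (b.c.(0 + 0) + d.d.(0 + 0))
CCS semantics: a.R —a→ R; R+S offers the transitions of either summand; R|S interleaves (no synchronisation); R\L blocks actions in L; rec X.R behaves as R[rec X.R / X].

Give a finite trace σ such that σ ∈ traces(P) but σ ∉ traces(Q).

LTS(P): 14 reachable states
  u0 = (0 + 0 + (0 + 0) + a.c.0) | d.a.b.0 + (b.c.(0 + 0) + d.c.(0 + 0)) → --a--▸ u1, --b--▸ u2, --d--▸ u2, --d--▸ u3
  u1 = c.0 | d.a.b.0 → --c--▸ u4, --d--▸ u5
  u2 = c.(0 + 0) → --c--▸ u6
  u3 = (0 + 0 + (0 + 0) + a.c.0) | a.b.0 → --a--▸ u5, --a--▸ u7
  u4 = 0 | d.a.b.0 → --d--▸ u8
  u5 = c.0 | a.b.0 → --a--▸ u9, --c--▸ u8
  u6 = 0 + 0 → ∅
  u7 = (0 + 0 + (0 + 0) + a.c.0) | b.0 → --a--▸ u9, --b--▸ u10
  u8 = 0 | a.b.0 → --a--▸ u11
  u9 = c.0 | b.0 → --b--▸ u12, --c--▸ u11
  u10 = (0 + 0 + (0 + 0) + a.c.0) | 0 → --a--▸ u12
  u11 = 0 | b.0 → --b--▸ u13
  u12 = c.0 | 0 → --c--▸ u13
  u13 = 0 | 0 → ∅
LTS(Q): 15 reachable states
  v0 = (0 + 0 + (0 + 0) + a.c.0) | d.a.b.0 + (b.c.(0 + 0) + d.d.(0 + 0)) → --a--▸ v1, --b--▸ v2, --d--▸ v3, --d--▸ v4
  v1 = c.0 | d.a.b.0 → --c--▸ v5, --d--▸ v6
  v2 = c.(0 + 0) → --c--▸ v7
  v3 = (0 + 0 + (0 + 0) + a.c.0) | a.b.0 → --a--▸ v6, --a--▸ v8
  v4 = d.(0 + 0) → --d--▸ v7
  v5 = 0 | d.a.b.0 → --d--▸ v9
  v6 = c.0 | a.b.0 → --a--▸ v10, --c--▸ v9
  v7 = 0 + 0 → ∅
  v8 = (0 + 0 + (0 + 0) + a.c.0) | b.0 → --a--▸ v10, --b--▸ v11
  v9 = 0 | a.b.0 → --a--▸ v12
  v10 = c.0 | b.0 → --b--▸ v13, --c--▸ v12
  v11 = (0 + 0 + (0 + 0) + a.c.0) | 0 → --a--▸ v13
  v12 = 0 | b.0 → --b--▸ v14
  v13 = c.0 | 0 → --c--▸ v14
  v14 = 0 | 0 → ∅
Run σ = ⟨dc⟩ on P: start {u0}
  [1] d ⇒ {u2, u3}
  [2] c ⇒ {u6}
  — P admits the full trace.
Run σ = ⟨dc⟩ on Q: start {v0}
  [1] d ⇒ {v3, v4}
  [2] c ⇒ no successor for Q

dc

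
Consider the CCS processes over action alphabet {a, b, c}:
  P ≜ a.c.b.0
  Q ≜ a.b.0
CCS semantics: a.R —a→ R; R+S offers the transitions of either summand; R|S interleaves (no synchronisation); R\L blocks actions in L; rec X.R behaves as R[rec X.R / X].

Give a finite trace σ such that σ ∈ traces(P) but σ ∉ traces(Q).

ac

P's transition system — 4 states:
  p0 = a.c.b.0 has moves -a-> p1
  p1 = c.b.0 has moves -c-> p2
  p2 = b.0 has moves -b-> p3
  p3 = 0 has moves stopped
Q's transition system — 3 states:
  q0 = a.b.0 has moves -a-> q1
  q1 = b.0 has moves -b-> q2
  q2 = 0 has moves stopped
Executing ac from P (initial set {p0}):
  step 1 (a): {p1}
  step 2 (c): {p2}
  — P admits the full trace.
Executing ac from Q (initial set {q0}):
  step 1 (a): {q1}
  step 2 (c): ∅  — Q cannot continue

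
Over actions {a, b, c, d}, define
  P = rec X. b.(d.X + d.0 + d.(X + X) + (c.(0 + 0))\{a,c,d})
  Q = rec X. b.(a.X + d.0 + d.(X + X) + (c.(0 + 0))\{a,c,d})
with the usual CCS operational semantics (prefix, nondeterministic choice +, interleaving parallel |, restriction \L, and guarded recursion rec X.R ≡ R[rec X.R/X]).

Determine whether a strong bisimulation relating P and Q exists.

not bisimilar

P's transition system — 4 states:
  u0 = rec X. b.(d.X + d.0 + d.(X + X) + (c.(0 + 0))\{a,c,d}) has moves ··b··> u1
  u1 = d.(rec X. b.(d.X + d.0 + d.(X + X) + (c.(0 + 0))\{a,c,d})) + d.0 + d.((rec X. b.(d.X + d.0 + d.(X + X) + (c.(0 + 0))\{a,c,d})) + (rec X. b.(d.X + d.0 + d.(X + X) + (c.(0 + 0))\{a,c,d}))) + (c.(0 + 0))\{a,c,d} has moves ··d··> u0, ··d··> u2, ··d··> u3
  u2 = (rec X. b.(d.X + d.0 + d.(X + X) + (c.(0 + 0))\{a,c,d})) + (rec X. b.(d.X + d.0 + d.(X + X) + (c.(0 + 0))\{a,c,d})) has moves ··b··> u1
  u3 = 0 has moves ∅
Q's transition system — 4 states:
  v0 = rec X. b.(a.X + d.0 + d.(X + X) + (c.(0 + 0))\{a,c,d}) has moves ··b··> v1
  v1 = a.(rec X. b.(a.X + d.0 + d.(X + X) + (c.(0 + 0))\{a,c,d})) + d.0 + d.((rec X. b.(a.X + d.0 + d.(X + X) + (c.(0 + 0))\{a,c,d})) + (rec X. b.(a.X + d.0 + d.(X + X) + (c.(0 + 0))\{a,c,d}))) + (c.(0 + 0))\{a,c,d} has moves ··a··> v0, ··d··> v2, ··d··> v3
  v2 = (rec X. b.(a.X + d.0 + d.(X + X) + (c.(0 + 0))\{a,c,d})) + (rec X. b.(a.X + d.0 + d.(X + X) + (c.(0 + 0))\{a,c,d})) has moves ··b··> v1
  v3 = 0 has moves ∅
Bisimilarity quotient blocks:
  B0 = {u0, u2}
  B1 = {u1}
  B2 = {u3, v3}
  B3 = {v0, v2}
  B4 = {v1}
u0 ∈ B0, v0 ∈ B3 → different blocks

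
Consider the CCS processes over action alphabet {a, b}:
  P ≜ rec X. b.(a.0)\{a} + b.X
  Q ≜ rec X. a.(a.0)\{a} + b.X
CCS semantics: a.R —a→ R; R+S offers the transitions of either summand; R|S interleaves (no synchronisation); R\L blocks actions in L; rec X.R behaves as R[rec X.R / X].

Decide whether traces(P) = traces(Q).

traces(P) ≠ traces(Q) — witness ⟨a⟩

P's transition system — 2 states:
  s0 = rec X. b.(a.0)\{a} + b.X | -b-> s0, -b-> s1
  s1 = (a.0)\{a} | deadlocked
Q's transition system — 2 states:
  t0 = rec X. a.(a.0)\{a} + b.X | -a-> t1, -b-> t0
  t1 = (a.0)\{a} | deadlocked
Run σ = ⟨a⟩ on Q: start {t0}
  step 1 (a): {t1}
  ✓ Q
Run σ = ⟨a⟩ on P: start {s0}
  step 1 (a): ∅  — P cannot continue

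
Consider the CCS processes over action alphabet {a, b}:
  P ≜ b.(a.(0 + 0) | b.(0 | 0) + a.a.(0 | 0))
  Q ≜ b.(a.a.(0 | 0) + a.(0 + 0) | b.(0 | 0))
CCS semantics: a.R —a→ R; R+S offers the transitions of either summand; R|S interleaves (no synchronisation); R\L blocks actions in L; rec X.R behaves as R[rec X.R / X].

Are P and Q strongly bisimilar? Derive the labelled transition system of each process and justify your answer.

Reachable graph of P (7 states):
  p0 = b.(a.(0 + 0) | b.(0 | 0) + a.a.(0 | 0)) | ··b··> p1
  p1 = a.(0 + 0) | b.(0 | 0) + a.a.(0 | 0) | ··a··> p2, ··a··> p3, ··b··> p4
  p2 = (0 + 0) | b.(0 | 0) | ··b··> p5
  p3 = a.(0 | 0) | ··a··> p6
  p4 = a.(0 + 0) | (0 | 0) | ··a··> p5
  p5 = (0 + 0) | (0 | 0) | stopped
  p6 = 0 | 0 | stopped
Reachable graph of Q (7 states):
  q0 = b.(a.a.(0 | 0) + a.(0 + 0) | b.(0 | 0)) | ··b··> q1
  q1 = a.a.(0 | 0) + a.(0 + 0) | b.(0 | 0) | ··a··> q2, ··a··> q3, ··b··> q4
  q2 = (0 + 0) | b.(0 | 0) | ··b··> q5
  q3 = a.(0 | 0) | ··a··> q6
  q4 = a.(0 + 0) | (0 | 0) | ··a··> q5
  q5 = (0 + 0) | (0 | 0) | stopped
  q6 = 0 | 0 | stopped
Coarsest stable partition (strong bisimilarity classes):
  B0 = {p0, q0}
  B1 = {p1, q1}
  B2 = {p3, p4, q3, q4}
  B3 = {p5, p6, q5, q6}
  B4 = {p2, q2}
p0 ∈ B0, q0 ∈ B0 → same block

P ~ Q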